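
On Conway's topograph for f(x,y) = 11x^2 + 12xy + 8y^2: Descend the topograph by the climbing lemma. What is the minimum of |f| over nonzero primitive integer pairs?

translate: b→-10 (≡12 mod 22), so (11,12,8)→(11,-10,7)
flip: (11,-10,7)→(7,10,11)
translate: b→-4 (≡10 mod 14), so (7,10,11)→(7,-4,8)
reduced (well bottom): (7,-4,8) with a≤c, −a<b≤a
well minimum = a = 7

7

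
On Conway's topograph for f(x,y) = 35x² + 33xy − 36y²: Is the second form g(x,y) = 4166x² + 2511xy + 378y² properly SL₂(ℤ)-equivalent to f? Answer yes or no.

D₁ = 6129, D₂ = 6129
river cycle of f (length 84): (-36, 39, 32), (32, 25, -43), (-43, 61, 14), (14, 51, -63), (-63, 75, 2), (2, 77, -25), (-25, 73, 8), (8, 71, -34), (-34, 65, 14), (14, 75, -9), … (74 more)
river cycle of g (length 84): (35, 33, -36), (-36, 39, 32), (32, 25, -43), (-43, 61, 14), (14, 51, -63), (-63, 75, 2), (2, 77, -25), (-25, 73, 8), (8, 71, -34), (-34, 65, 14), … (74 more)
cycles coincide ⇒ equivalent

yes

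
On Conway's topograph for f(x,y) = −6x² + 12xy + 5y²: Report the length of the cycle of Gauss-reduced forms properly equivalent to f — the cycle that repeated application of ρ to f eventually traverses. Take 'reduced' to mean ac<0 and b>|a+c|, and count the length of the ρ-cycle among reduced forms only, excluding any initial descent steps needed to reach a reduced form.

D = 264, ⌊√D⌋ = 16
river: ρ → (5,8,-10)
river: ρ → (-10,12,3)
river: ρ → (3,12,-10)
river: ρ → (-10,8,5)
river: ρ → (5,12,-6)
river: ρ → (-6,12,5)
ρ-cycle length = 6 (tail of 0 descent steps not counted)

6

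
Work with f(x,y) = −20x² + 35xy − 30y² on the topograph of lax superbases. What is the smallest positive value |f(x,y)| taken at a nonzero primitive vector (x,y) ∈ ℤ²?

translate: b→5 (≡-35 mod 40), so (20,-35,30)→(20,5,15)
flip: (20,5,15)→(15,-5,20)
reduced (well bottom): (15,-5,20) with a≤c, −a<b≤a
well minimum |f| = |-15| = 15 (negative-definite)

15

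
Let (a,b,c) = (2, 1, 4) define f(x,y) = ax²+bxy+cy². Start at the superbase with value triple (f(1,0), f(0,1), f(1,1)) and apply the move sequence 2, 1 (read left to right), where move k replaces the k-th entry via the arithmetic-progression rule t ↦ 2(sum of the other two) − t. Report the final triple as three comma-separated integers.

start (2,4,7) = (f(1,0),f(0,1),f(1,1))
replace slot 2: 2·(2+7) − 4 = 14 → (2,14,7)
replace slot 1: 2·(14+7) − 2 = 40 → (40,14,7)

40,14,7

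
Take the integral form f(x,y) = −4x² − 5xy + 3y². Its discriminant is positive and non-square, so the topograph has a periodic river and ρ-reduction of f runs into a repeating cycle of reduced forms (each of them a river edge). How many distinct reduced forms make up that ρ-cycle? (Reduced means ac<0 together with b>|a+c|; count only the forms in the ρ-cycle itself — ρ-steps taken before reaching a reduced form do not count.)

D = 73, ⌊√D⌋ = 8
descent: ρ → (3,5,-4)  [lands on river]
river: ρ → (-4,3,4)
river: ρ → (4,5,-3)
river: ρ → (-3,7,2)
river: ρ → (2,5,-6)
river: ρ → (-6,7,1)
river: ρ → (1,7,-6)
river: ρ → (-6,5,2)
river: ρ → (2,7,-3)
river: ρ → (-3,5,4)
river: ρ → (4,3,-4)
river: ρ → (-4,5,3)
river: ρ → (3,7,-2)
river: ρ → (-2,5,6)
river: ρ → (6,7,-1)
river: ρ → (-1,7,6)
river: ρ → (6,5,-2)
river: ρ → (-2,7,3)
ρ-cycle length = 18 (tail of 1 descent step not counted)

18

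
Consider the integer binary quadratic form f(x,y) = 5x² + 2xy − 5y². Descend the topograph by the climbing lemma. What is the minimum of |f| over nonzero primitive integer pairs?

river: ρ → (-5,8,2)
river: ρ → (2,8,-5)
river: ρ → (-5,2,5)
river: ρ → (5,8,-2)
river: ρ → (-2,8,5)
river: ρ → (5,2,-5)
closes: descent 0, river 6
min |a| on river = 2

2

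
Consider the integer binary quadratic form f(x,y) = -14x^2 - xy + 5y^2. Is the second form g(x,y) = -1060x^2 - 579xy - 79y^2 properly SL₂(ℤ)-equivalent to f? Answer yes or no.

D₁ = 281, D₂ = 281
river cycle of f (length 30): (5, 11, -8), (-8, 5, 8), (8, 11, -5), (-5, 9, 10), (10, 11, -4), (-4, 13, 7), (7, 15, -2), (-2, 13, 14), (14, 15, -1), (-1, 15, 14), … (20 more)
river cycle of g (length 30): (-8, 5, 8), (8, 11, -5), (-5, 9, 10), (10, 11, -4), (-4, 13, 7), (7, 15, -2), (-2, 13, 14), (14, 15, -1), (-1, 15, 14), (14, 13, -2), … (20 more)
cycles coincide ⇒ equivalent

yes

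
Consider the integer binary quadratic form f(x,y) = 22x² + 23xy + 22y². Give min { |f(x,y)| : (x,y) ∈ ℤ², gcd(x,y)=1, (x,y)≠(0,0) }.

translate: b→-21 (≡23 mod 44), so (22,23,22)→(22,-21,21)
flip: (22,-21,21)→(21,21,22)
reduced (well bottom): (21,21,22) with a≤c, −a<b≤a
well minimum = a = 21

21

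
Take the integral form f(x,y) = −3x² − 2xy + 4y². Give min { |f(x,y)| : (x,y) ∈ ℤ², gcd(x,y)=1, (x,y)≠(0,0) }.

descent: ρ → (4,2,-3)  [lands on river]
river: ρ → (-3,4,3)
river: ρ → (3,2,-4)
river: ρ → (-4,6,1)
river: ρ → (1,6,-4)
river: ρ → (-4,2,3)
river: ρ → (3,4,-3)
river: ρ → (-3,2,4)
river: ρ → (4,6,-1)
river: ρ → (-1,6,4)
closes: descent 1, river 10
min |a| on river = 1

1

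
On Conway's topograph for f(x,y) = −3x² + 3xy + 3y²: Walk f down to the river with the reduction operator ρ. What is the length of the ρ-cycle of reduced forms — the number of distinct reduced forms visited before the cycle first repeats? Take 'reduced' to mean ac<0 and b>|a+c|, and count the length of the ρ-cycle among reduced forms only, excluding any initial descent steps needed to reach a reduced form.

D = 45, ⌊√D⌋ = 6
river: ρ → (3,3,-3)
river: ρ → (-3,3,3)
ρ-cycle length = 2 (tail of 0 descent steps not counted)

2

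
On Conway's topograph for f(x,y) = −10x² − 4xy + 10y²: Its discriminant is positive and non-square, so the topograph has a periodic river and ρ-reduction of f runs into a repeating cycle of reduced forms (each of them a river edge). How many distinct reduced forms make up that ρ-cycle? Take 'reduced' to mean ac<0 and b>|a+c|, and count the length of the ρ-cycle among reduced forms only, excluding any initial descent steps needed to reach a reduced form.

D = 416, ⌊√D⌋ = 20
descent: ρ → (10,4,-10)  [lands on river]
river: ρ → (-10,16,4)
river: ρ → (4,16,-10)
river: ρ → (-10,4,10)
river: ρ → (10,16,-4)
river: ρ → (-4,16,10)
ρ-cycle length = 6 (tail of 1 descent step not counted)

6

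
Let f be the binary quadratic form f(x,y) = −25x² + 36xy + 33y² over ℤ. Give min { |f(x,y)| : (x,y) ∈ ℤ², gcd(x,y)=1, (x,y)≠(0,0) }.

river: ρ → (33,30,-28)
river: ρ → (-28,26,35)
river: ρ → (35,44,-19)
river: ρ → (-19,32,47)
river: ρ → (47,62,-4)
river: ρ → (-4,66,15)
river: ρ → (15,54,-28)
river: ρ → (-28,58,11)
river: ρ → (11,52,-43)
river: ρ → (-43,34,20)
river: ρ → (20,46,-31)
river: ρ → (-31,16,35)
river: ρ → (35,54,-12)
river: ρ → (-12,66,5)
river: ρ → (5,64,-25)
river: ρ → (-25,36,33)
closes: descent 0, river 16
min |a| on river = 4

4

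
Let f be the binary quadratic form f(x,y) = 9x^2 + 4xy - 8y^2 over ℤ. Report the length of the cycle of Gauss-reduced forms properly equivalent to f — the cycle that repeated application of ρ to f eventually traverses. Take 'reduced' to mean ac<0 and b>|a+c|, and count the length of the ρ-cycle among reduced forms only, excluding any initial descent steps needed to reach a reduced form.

D = 304, ⌊√D⌋ = 17
river: ρ → (-8,12,5)
river: ρ → (5,8,-12)
river: ρ → (-12,16,1)
river: ρ → (1,16,-12)
river: ρ → (-12,8,5)
river: ρ → (5,12,-8)
river: ρ → (-8,4,9)
river: ρ → (9,14,-3)
river: ρ → (-3,16,4)
river: ρ → (4,16,-3)
river: ρ → (-3,14,9)
river: ρ → (9,4,-8)
ρ-cycle length = 12 (tail of 0 descent steps not counted)

12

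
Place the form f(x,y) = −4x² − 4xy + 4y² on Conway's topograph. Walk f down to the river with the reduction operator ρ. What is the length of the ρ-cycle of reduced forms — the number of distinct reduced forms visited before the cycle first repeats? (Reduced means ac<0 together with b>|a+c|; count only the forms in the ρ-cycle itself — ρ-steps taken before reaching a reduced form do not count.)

D = 80, ⌊√D⌋ = 8
descent: ρ → (4,4,-4)  [lands on river]
river: ρ → (-4,4,4)
ρ-cycle length = 2 (tail of 1 descent step not counted)

2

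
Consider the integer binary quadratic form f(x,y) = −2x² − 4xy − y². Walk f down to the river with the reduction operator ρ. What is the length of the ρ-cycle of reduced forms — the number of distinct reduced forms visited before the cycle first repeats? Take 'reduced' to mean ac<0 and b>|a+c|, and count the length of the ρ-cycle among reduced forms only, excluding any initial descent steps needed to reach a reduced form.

D = 8, ⌊√D⌋ = 2
descent: ρ → (-1,2,1)  [lands on river]
river: ρ → (1,2,-1)
ρ-cycle length = 2 (tail of 1 descent step not counted)

2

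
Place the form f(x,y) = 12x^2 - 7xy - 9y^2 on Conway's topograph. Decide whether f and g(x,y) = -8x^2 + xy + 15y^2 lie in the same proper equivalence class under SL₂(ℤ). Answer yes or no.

D₁ = 481, D₂ = 481
river cycle of f (length 30): (-9, 7, 12), (12, 17, -4), (-4, 15, 16), (16, 17, -3), (-3, 19, 10), (10, 21, -1), (-1, 21, 10), (10, 19, -3), (-3, 17, 16), (16, 15, -4), … (20 more)
river cycle of g (length 26): (-8, 17, 6), (6, 19, -5), (-5, 21, 2), (2, 19, -15), (-15, 11, 6), (6, 13, -13), (-13, 13, 6), (6, 11, -15), (-15, 19, 2), (2, 21, -5), … (16 more)
cycles differ ⇒ inequivalent

no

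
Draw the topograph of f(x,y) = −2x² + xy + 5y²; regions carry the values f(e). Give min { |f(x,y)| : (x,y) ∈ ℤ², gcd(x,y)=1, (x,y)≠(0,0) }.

descent: ρ → (5,-1,-2)
descent: ρ → (-2,5,2)  [lands on river]
river: ρ → (2,3,-4)
river: ρ → (-4,5,1)
river: ρ → (1,5,-4)
river: ρ → (-4,3,2)
river: ρ → (2,5,-2)
river: ρ → (-2,3,4)
river: ρ → (4,5,-1)
river: ρ → (-1,5,4)
river: ρ → (4,3,-2)
closes: descent 2, river 10
min |a| on river = 1

1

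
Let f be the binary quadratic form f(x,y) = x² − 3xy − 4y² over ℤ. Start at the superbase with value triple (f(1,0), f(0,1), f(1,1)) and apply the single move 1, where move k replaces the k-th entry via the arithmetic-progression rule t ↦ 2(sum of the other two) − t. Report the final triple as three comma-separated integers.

start (1,-4,-6) = (f(1,0),f(0,1),f(1,1))
replace slot 1: 2·((-4)+(-6)) − 1 = -21 → (-21,-4,-6)

-21,-4,-6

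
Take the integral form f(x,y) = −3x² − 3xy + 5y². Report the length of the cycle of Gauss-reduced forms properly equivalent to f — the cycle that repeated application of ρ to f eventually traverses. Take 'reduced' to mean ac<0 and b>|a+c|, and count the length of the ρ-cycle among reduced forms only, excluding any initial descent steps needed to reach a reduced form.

D = 69, ⌊√D⌋ = 8
descent: ρ → (5,3,-3)  [lands on river]
river: ρ → (-3,3,5)
river: ρ → (5,7,-1)
river: ρ → (-1,7,5)
ρ-cycle length = 4 (tail of 1 descent step not counted)

4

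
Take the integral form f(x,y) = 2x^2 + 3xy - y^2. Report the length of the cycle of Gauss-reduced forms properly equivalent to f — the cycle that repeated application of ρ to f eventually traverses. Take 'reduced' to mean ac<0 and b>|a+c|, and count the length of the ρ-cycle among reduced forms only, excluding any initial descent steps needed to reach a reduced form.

D = 17, ⌊√D⌋ = 4
river: ρ → (-1,3,2)
river: ρ → (2,1,-2)
river: ρ → (-2,3,1)
river: ρ → (1,3,-2)
river: ρ → (-2,1,2)
river: ρ → (2,3,-1)
ρ-cycle length = 6 (tail of 0 descent steps not counted)

6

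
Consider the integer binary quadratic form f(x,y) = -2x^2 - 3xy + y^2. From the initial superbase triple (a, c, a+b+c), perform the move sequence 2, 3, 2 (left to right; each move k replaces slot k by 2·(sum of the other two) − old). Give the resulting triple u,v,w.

start (-2,1,-4) = (f(1,0),f(0,1),f(1,1))
replace slot 2: 2·((-2)+(-4)) − 1 = -13 → (-2,-13,-4)
replace slot 3: 2·((-2)+(-13)) − (-4) = -26 → (-2,-13,-26)
replace slot 2: 2·((-2)+(-26)) − (-13) = -43 → (-2,-43,-26)

-2,-43,-26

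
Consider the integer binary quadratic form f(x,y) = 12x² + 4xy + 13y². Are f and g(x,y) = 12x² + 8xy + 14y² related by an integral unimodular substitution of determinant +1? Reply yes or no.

D₁ = -608, D₂ = -608
f: reduced (well bottom): (12,4,13) with a≤c, −a<b≤a
g: reduced (well bottom): (12,8,14) with a≤c, −a<b≤a
reduced forms (12, 4, 13) vs (12, 8, 14) ⇒ inequivalent

no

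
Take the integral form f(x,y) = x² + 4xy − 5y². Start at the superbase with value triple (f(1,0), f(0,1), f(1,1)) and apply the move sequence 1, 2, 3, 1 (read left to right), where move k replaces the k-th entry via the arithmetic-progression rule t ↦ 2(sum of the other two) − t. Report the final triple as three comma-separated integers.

start (1,-5,0) = (f(1,0),f(0,1),f(1,1))
replace slot 1: 2·((-5)+0) − 1 = -11 → (-11,-5,0)
replace slot 2: 2·((-11)+0) − (-5) = -17 → (-11,-17,0)
replace slot 3: 2·((-11)+(-17)) − 0 = -56 → (-11,-17,-56)
replace slot 1: 2·((-17)+(-56)) − (-11) = -135 → (-135,-17,-56)

-135,-17,-56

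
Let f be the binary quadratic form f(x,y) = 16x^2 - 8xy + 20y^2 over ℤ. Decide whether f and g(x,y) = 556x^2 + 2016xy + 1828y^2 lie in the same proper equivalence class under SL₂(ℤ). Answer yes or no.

D₁ = -1216, D₂ = -1216
f: reduced (well bottom): (16,-8,20) with a≤c, −a<b≤a
g: translate: b→-208 (≡2016 mod 1112), so (556,2016,1828)→(556,-208,20)
g: flip: (556,-208,20)→(20,208,556)
g: translate: b→8 (≡208 mod 40), so (20,208,556)→(20,8,16)
g: flip: (20,8,16)→(16,-8,20)
g: reduced (well bottom): (16,-8,20) with a≤c, −a<b≤a
reduced forms (16, -8, 20) vs (16, -8, 20) ⇒ equivalent

yes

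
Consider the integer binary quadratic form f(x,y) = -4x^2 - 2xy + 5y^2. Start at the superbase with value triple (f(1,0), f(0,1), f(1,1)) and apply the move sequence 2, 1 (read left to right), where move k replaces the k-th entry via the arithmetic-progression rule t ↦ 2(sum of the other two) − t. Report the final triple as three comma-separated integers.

start (-4,5,-1) = (f(1,0),f(0,1),f(1,1))
replace slot 2: 2·((-4)+(-1)) − 5 = -15 → (-4,-15,-1)
replace slot 1: 2·((-15)+(-1)) − (-4) = -28 → (-28,-15,-1)

-28,-15,-1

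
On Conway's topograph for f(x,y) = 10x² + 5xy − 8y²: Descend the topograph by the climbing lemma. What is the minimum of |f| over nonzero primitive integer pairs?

river: ρ → (-8,11,7)
river: ρ → (7,17,-2)
river: ρ → (-2,15,15)
river: ρ → (15,15,-2)
river: ρ → (-2,17,7)
river: ρ → (7,11,-8)
river: ρ → (-8,5,10)
river: ρ → (10,15,-3)
river: ρ → (-3,15,10)
river: ρ → (10,5,-8)
closes: descent 0, river 10
min |a| on river = 2

2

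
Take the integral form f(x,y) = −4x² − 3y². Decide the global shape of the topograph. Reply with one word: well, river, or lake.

D = b²−4ac = 0² − 4·(-4)·(-3) = -48
D < 0 ⇒ definite ⇒ every region one sign ⇒ single well

well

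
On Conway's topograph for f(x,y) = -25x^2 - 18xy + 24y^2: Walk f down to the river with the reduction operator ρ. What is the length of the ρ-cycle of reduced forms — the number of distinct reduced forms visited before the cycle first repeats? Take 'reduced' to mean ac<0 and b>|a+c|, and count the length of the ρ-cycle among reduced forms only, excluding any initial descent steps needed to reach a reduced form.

D = 2724, ⌊√D⌋ = 52
descent: ρ → (24,18,-25)  [lands on river]
river: ρ → (-25,32,17)
river: ρ → (17,36,-21)
river: ρ → (-21,48,5)
river: ρ → (5,52,-1)
river: ρ → (-1,52,5)
river: ρ → (5,48,-21)
river: ρ → (-21,36,17)
river: ρ → (17,32,-25)
river: ρ → (-25,18,24)
river: ρ → (24,30,-19)
river: ρ → (-19,46,8)
river: ρ → (8,50,-7)
river: ρ → (-7,48,15)
river: ρ → (15,42,-16)
river: ρ → (-16,22,35)
river: ρ → (35,48,-3)
river: ρ → (-3,48,35)
river: ρ → (35,22,-16)
river: ρ → (-16,42,15)
river: ρ → (15,48,-7)
river: ρ → (-7,50,8)
river: ρ → (8,46,-19)
river: ρ → (-19,30,24)
ρ-cycle length = 24 (tail of 1 descent step not counted)

24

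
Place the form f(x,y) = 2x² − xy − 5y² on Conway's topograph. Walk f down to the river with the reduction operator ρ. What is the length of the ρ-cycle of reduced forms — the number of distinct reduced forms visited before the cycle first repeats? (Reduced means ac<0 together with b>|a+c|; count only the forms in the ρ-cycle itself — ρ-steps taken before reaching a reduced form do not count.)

D = 41, ⌊√D⌋ = 6
descent: ρ → (-5,1,2)
descent: ρ → (2,3,-4)  [lands on river]
river: ρ → (-4,5,1)
river: ρ → (1,5,-4)
river: ρ → (-4,3,2)
river: ρ → (2,5,-2)
river: ρ → (-2,3,4)
river: ρ → (4,5,-1)
river: ρ → (-1,5,4)
river: ρ → (4,3,-2)
river: ρ → (-2,5,2)
ρ-cycle length = 10 (tail of 2 descent steps not counted)

10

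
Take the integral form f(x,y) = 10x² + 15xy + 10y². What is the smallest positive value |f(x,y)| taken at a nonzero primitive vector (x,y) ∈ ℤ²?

translate: b→-5 (≡15 mod 20), so (10,15,10)→(10,-5,5)
flip: (10,-5,5)→(5,5,10)
reduced (well bottom): (5,5,10) with a≤c, −a<b≤a
well minimum = a = 5

5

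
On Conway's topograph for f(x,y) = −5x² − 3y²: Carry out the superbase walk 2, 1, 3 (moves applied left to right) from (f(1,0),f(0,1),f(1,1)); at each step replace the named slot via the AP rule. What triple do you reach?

start (-5,-3,-8) = (f(1,0),f(0,1),f(1,1))
replace slot 2: 2·((-5)+(-8)) − (-3) = -23 → (-5,-23,-8)
replace slot 1: 2·((-23)+(-8)) − (-5) = -57 → (-57,-23,-8)
replace slot 3: 2·((-57)+(-23)) − (-8) = -152 → (-57,-23,-152)

-57,-23,-152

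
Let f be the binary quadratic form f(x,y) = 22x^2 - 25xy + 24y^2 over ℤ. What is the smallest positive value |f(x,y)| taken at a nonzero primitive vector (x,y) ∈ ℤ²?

translate: b→19 (≡-25 mod 44), so (22,-25,24)→(22,19,21)
flip: (22,19,21)→(21,-19,22)
reduced (well bottom): (21,-19,22) with a≤c, −a<b≤a
well minimum = a = 21

21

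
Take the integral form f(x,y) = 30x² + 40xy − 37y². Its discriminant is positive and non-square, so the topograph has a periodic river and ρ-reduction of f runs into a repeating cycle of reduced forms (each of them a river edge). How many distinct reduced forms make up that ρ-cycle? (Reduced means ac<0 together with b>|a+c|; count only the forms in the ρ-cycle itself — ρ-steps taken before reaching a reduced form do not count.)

D = 6040, ⌊√D⌋ = 77
river: ρ → (-37,34,33)
river: ρ → (33,32,-38)
river: ρ → (-38,44,27)
river: ρ → (27,64,-18)
river: ρ → (-18,44,57)
river: ρ → (57,70,-5)
river: ρ → (-5,70,57)
river: ρ → (57,44,-18)
river: ρ → (-18,64,27)
river: ρ → (27,44,-38)
river: ρ → (-38,32,33)
river: ρ → (33,34,-37)
river: ρ → (-37,40,30)
river: ρ → (30,20,-47)
river: ρ → (-47,74,3)
river: ρ → (3,76,-22)
river: ρ → (-22,56,33)
river: ρ → (33,76,-2)
river: ρ → (-2,76,33)
river: ρ → (33,56,-22)
river: ρ → (-22,76,3)
river: ρ → (3,74,-47)
river: ρ → (-47,20,30)
river: ρ → (30,40,-37)
ρ-cycle length = 24 (tail of 0 descent steps not counted)

24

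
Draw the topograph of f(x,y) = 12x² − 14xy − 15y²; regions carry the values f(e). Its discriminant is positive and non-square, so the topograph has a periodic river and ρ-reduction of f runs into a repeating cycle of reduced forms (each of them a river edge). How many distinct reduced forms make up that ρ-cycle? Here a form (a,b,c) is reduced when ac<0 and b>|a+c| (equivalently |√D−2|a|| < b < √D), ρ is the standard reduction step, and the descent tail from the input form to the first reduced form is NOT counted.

D = 916, ⌊√D⌋ = 30
descent: ρ → (-15,14,12)  [lands on river]
river: ρ → (12,10,-17)
river: ρ → (-17,24,5)
river: ρ → (5,26,-12)
river: ρ → (-12,22,9)
river: ρ → (9,14,-20)
river: ρ → (-20,26,3)
river: ρ → (3,28,-11)
river: ρ → (-11,16,15)
river: ρ → (15,14,-12)
river: ρ → (-12,10,17)
river: ρ → (17,24,-5)
river: ρ → (-5,26,12)
river: ρ → (12,22,-9)
river: ρ → (-9,14,20)
river: ρ → (20,26,-3)
river: ρ → (-3,28,11)
river: ρ → (11,16,-15)
ρ-cycle length = 18 (tail of 1 descent step not counted)

18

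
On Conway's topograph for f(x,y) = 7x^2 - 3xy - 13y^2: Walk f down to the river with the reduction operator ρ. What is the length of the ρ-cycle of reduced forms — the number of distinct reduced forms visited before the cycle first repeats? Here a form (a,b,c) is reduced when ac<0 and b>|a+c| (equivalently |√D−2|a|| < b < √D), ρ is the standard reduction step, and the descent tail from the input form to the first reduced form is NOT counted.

D = 373, ⌊√D⌋ = 19
descent: ρ → (-13,3,7)
descent: ρ → (7,11,-9)  [lands on river]
river: ρ → (-9,7,9)
river: ρ → (9,11,-7)
river: ρ → (-7,17,3)
river: ρ → (3,19,-1)
river: ρ → (-1,19,3)
river: ρ → (3,17,-7)
river: ρ → (-7,11,9)
river: ρ → (9,7,-9)
river: ρ → (-9,11,7)
river: ρ → (7,17,-3)
river: ρ → (-3,19,1)
river: ρ → (1,19,-3)
river: ρ → (-3,17,7)
ρ-cycle length = 14 (tail of 2 descent steps not counted)

14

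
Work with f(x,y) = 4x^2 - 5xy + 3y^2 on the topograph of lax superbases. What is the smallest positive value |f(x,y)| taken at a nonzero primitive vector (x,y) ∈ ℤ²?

translate: b→3 (≡-5 mod 8), so (4,-5,3)→(4,3,2)
flip: (4,3,2)→(2,-3,4)
translate: b→1 (≡-3 mod 4), so (2,-3,4)→(2,1,3)
reduced (well bottom): (2,1,3) with a≤c, −a<b≤a
well minimum = a = 2

2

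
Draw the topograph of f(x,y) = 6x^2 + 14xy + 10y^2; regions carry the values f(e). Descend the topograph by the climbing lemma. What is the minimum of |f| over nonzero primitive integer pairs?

translate: b→2 (≡14 mod 12), so (6,14,10)→(6,2,2)
flip: (6,2,2)→(2,-2,6)
translate: b→2 (≡-2 mod 4), so (2,-2,6)→(2,2,6)
reduced (well bottom): (2,2,6) with a≤c, −a<b≤a
well minimum = a = 2

2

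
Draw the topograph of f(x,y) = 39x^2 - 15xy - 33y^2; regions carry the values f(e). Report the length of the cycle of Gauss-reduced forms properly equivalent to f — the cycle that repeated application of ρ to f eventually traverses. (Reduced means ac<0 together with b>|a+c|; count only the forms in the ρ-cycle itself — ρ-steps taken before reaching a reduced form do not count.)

D = 5373, ⌊√D⌋ = 73
descent: ρ → (-33,15,39)  [lands on river]
river: ρ → (39,63,-9)
river: ρ → (-9,63,39)
river: ρ → (39,15,-33)
river: ρ → (-33,51,21)
river: ρ → (21,33,-51)
river: ρ → (-51,69,3)
river: ρ → (3,69,-51)
river: ρ → (-51,33,21)
river: ρ → (21,51,-33)
ρ-cycle length = 10 (tail of 1 descent step not counted)

10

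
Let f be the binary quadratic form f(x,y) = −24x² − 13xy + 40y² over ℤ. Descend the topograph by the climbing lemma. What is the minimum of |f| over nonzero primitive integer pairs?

descent: ρ → (40,13,-24)
descent: ρ → (-24,35,29)  [lands on river]
river: ρ → (29,23,-30)
river: ρ → (-30,37,22)
river: ρ → (22,51,-16)
river: ρ → (-16,45,31)
river: ρ → (31,17,-30)
river: ρ → (-30,43,18)
river: ρ → (18,29,-44)
river: ρ → (-44,59,3)
river: ρ → (3,61,-24)
closes: descent 2, river 10
min |a| on river = 3

3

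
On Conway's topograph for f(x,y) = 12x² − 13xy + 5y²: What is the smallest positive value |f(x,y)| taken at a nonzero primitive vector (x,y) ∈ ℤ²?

translate: b→11 (≡-13 mod 24), so (12,-13,5)→(12,11,4)
flip: (12,11,4)→(4,-11,12)
translate: b→-3 (≡-11 mod 8), so (4,-11,12)→(4,-3,5)
reduced (well bottom): (4,-3,5) with a≤c, −a<b≤a
well minimum = a = 4

4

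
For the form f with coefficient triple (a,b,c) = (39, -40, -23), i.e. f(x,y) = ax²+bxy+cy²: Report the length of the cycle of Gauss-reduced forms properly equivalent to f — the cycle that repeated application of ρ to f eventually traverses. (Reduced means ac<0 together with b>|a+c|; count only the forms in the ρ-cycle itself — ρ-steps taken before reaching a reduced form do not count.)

D = 5188, ⌊√D⌋ = 72
descent: ρ → (-23,40,39)  [lands on river]
river: ρ → (39,38,-24)
river: ρ → (-24,58,19)
river: ρ → (19,56,-27)
river: ρ → (-27,52,23)
river: ρ → (23,40,-39)
river: ρ → (-39,38,24)
river: ρ → (24,58,-19)
river: ρ → (-19,56,27)
river: ρ → (27,52,-23)
ρ-cycle length = 10 (tail of 1 descent step not counted)

10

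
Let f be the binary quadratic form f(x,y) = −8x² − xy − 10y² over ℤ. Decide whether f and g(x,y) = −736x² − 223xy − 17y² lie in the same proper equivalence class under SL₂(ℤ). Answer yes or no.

D₁ = -319, D₂ = -319
f is negative-definite; reduce −f:
−f: reduced (well bottom): (8,1,10) with a≤c, −a<b≤a
flip sign back: reduced form of f is (-8,-1,-10)
g is negative-definite; reduce −g:
−g: flip: (736,223,17)→(17,-223,736)
−g: translate: b→15 (≡-223 mod 34), so (17,-223,736)→(17,15,8)
−g: flip: (17,15,8)→(8,-15,17)
−g: translate: b→1 (≡-15 mod 16), so (8,-15,17)→(8,1,10)
−g: reduced (well bottom): (8,1,10) with a≤c, −a<b≤a
flip sign back: reduced form of g is (-8,-1,-10)
reduced forms (-8, -1, -10) vs (-8, -1, -10) ⇒ equivalent

yes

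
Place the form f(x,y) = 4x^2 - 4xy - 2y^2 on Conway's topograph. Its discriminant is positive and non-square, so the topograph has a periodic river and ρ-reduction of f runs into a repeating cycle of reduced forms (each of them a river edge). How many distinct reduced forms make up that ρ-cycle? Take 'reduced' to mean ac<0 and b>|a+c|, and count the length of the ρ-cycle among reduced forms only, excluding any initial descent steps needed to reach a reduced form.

D = 48, ⌊√D⌋ = 6
descent: ρ → (-2,4,4)  [lands on river]
river: ρ → (4,4,-2)
ρ-cycle length = 2 (tail of 1 descent step not counted)

2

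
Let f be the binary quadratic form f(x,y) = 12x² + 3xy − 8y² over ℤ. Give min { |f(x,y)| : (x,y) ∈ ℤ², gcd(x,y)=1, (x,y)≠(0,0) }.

descent: ρ → (-8,13,7)  [lands on river]
river: ρ → (7,15,-6)
river: ρ → (-6,9,13)
river: ρ → (13,17,-2)
river: ρ → (-2,19,4)
river: ρ → (4,13,-14)
river: ρ → (-14,15,3)
river: ρ → (3,15,-14)
river: ρ → (-14,13,4)
river: ρ → (4,19,-2)
river: ρ → (-2,17,13)
river: ρ → (13,9,-6)
river: ρ → (-6,15,7)
river: ρ → (7,13,-8)
river: ρ → (-8,19,1)
river: ρ → (1,19,-8)
closes: descent 1, river 16
min |a| on river = 1

1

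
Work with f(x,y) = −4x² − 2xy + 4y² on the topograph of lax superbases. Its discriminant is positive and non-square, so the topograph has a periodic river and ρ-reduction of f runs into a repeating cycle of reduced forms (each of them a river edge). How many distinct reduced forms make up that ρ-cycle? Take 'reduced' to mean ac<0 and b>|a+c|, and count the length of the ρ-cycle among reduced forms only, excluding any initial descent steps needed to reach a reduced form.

D = 68, ⌊√D⌋ = 8
descent: ρ → (4,2,-4)  [lands on river]
river: ρ → (-4,6,2)
river: ρ → (2,6,-4)
river: ρ → (-4,2,4)
river: ρ → (4,6,-2)
river: ρ → (-2,6,4)
ρ-cycle length = 6 (tail of 1 descent step not counted)

6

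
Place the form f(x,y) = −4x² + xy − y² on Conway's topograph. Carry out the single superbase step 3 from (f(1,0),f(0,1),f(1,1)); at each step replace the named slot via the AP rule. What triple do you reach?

start (-4,-1,-4) = (f(1,0),f(0,1),f(1,1))
replace slot 3: 2·((-4)+(-1)) − (-4) = -6 → (-4,-1,-6)

-4,-1,-6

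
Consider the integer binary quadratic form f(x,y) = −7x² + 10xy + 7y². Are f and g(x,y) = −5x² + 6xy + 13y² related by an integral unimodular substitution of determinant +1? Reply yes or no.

D₁ = 296, D₂ = 296
river cycle of f (length 10): (7, 4, -10), (-10, 16, 1), (1, 16, -10), (-10, 4, 7), (7, 10, -7), (-7, 4, 10), (10, 16, -1), (-1, 16, 10), (10, 4, -7), (-7, 10, 7)
river cycle of g (length 6): (-5, 16, 2), (2, 16, -5), (-5, 14, 5), (5, 16, -2), (-2, 16, 5), (5, 14, -5)
cycles differ ⇒ inequivalent

no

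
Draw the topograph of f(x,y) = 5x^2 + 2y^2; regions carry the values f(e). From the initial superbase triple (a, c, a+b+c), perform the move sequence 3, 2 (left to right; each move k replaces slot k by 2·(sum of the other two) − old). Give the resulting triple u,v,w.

start (5,2,7) = (f(1,0),f(0,1),f(1,1))
replace slot 3: 2·(5+2) − 7 = 7 → (5,2,7)
replace slot 2: 2·(5+7) − 2 = 22 → (5,22,7)

5,22,7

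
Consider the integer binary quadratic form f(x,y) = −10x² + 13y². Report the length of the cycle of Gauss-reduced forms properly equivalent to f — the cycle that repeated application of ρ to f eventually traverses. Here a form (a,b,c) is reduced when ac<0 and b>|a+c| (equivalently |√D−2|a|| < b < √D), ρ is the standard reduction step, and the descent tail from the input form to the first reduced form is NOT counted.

D = 520, ⌊√D⌋ = 22
descent: ρ → (13,0,-10)
descent: ρ → (-10,20,3)  [lands on river]
river: ρ → (3,22,-3)
river: ρ → (-3,20,10)
river: ρ → (10,20,-3)
river: ρ → (-3,22,3)
river: ρ → (3,20,-10)
ρ-cycle length = 6 (tail of 2 descent steps not counted)

6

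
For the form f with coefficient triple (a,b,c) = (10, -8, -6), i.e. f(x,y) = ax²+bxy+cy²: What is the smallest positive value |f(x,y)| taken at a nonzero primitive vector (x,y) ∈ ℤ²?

descent: ρ → (-6,8,10)  [lands on river]
river: ρ → (10,12,-4)
river: ρ → (-4,12,10)
river: ρ → (10,8,-6)
river: ρ → (-6,16,2)
river: ρ → (2,16,-6)
closes: descent 1, river 6
min |a| on river = 2

2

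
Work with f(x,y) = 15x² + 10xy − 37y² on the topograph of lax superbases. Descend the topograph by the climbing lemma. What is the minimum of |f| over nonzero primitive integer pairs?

descent: ρ → (-37,-10,15)
descent: ρ → (15,40,-12)  [lands on river]
river: ρ → (-12,32,27)
river: ρ → (27,22,-17)
river: ρ → (-17,46,3)
river: ρ → (3,44,-32)
river: ρ → (-32,20,15)
closes: descent 2, river 6
min |a| on river = 3

3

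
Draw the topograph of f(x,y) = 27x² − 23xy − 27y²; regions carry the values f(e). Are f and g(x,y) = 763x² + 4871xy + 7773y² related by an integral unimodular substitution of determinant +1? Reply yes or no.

D₁ = 3445, D₂ = 3445
river cycle of f (length 18): (-27, 23, 27), (27, 31, -23), (-23, 15, 35), (35, 55, -3), (-3, 53, 53), (53, 53, -3), (-3, 55, 35), (35, 15, -23), (-23, 31, 27), (27, 23, -27), … (8 more)
river cycle of g (length 18): (27, 31, -23), (-23, 15, 35), (35, 55, -3), (-3, 53, 53), (53, 53, -3), (-3, 55, 35), (35, 15, -23), (-23, 31, 27), (27, 23, -27), (-27, 31, 23), … (8 more)
cycles coincide ⇒ equivalent

yes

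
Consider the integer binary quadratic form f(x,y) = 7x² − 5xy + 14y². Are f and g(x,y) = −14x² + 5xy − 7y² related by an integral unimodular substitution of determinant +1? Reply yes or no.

D₁ = -367, D₂ = -367
f: reduced (well bottom): (7,-5,14) with a≤c, −a<b≤a
g is negative-definite; reduce −g:
−g: flip: (14,-5,7)→(7,5,14)
−g: reduced (well bottom): (7,5,14) with a≤c, −a<b≤a
flip sign back: reduced form of g is (-7,-5,-14)
reduced forms (7, -5, 14) vs (-7, -5, -14) ⇒ inequivalent

no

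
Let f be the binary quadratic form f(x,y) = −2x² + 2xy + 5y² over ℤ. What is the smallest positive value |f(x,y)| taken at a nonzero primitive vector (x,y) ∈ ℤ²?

descent: ρ → (5,-2,-2)
descent: ρ → (-2,6,1)  [lands on river]
river: ρ → (1,6,-2)
closes: descent 2, river 2
min |a| on river = 1

1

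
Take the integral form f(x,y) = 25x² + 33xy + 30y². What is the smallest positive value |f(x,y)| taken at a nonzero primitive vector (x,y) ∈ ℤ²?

translate: b→-17 (≡33 mod 50), so (25,33,30)→(25,-17,22)
flip: (25,-17,22)→(22,17,25)
reduced (well bottom): (22,17,25) with a≤c, −a<b≤a
well minimum = a = 22

22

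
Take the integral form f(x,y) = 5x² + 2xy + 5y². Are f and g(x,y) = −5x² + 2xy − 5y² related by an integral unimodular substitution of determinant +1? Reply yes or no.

D₁ = -96, D₂ = -96
f: reduced (well bottom): (5,2,5) with a≤c, −a<b≤a
g is negative-definite; reduce −g:
−g: flip: (5,-2,5)→(5,2,5)
−g: reduced (well bottom): (5,2,5) with a≤c, −a<b≤a
flip sign back: reduced form of g is (-5,-2,-5)
reduced forms (5, 2, 5) vs (-5, -2, -5) ⇒ inequivalent

no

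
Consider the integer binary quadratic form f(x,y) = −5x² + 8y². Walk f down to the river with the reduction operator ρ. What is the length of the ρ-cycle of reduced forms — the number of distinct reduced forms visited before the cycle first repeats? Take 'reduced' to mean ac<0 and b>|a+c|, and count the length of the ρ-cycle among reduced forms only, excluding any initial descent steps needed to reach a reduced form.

D = 160, ⌊√D⌋ = 12
descent: ρ → (8,0,-5)
descent: ρ → (-5,10,3)  [lands on river]
river: ρ → (3,8,-8)
river: ρ → (-8,8,3)
river: ρ → (3,10,-5)
ρ-cycle length = 4 (tail of 2 descent steps not counted)

4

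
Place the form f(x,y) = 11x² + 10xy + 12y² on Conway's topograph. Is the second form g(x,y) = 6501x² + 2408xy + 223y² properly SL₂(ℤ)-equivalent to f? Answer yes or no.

D₁ = -428, D₂ = -428
f: reduced (well bottom): (11,10,12) with a≤c, −a<b≤a
g: flip: (6501,2408,223)→(223,-2408,6501)
g: translate: b→-178 (≡-2408 mod 446), so (223,-2408,6501)→(223,-178,36)
g: flip: (223,-178,36)→(36,178,223)
g: translate: b→34 (≡178 mod 72), so (36,178,223)→(36,34,11)
g: flip: (36,34,11)→(11,-34,36)
g: translate: b→10 (≡-34 mod 22), so (11,-34,36)→(11,10,12)
g: reduced (well bottom): (11,10,12) with a≤c, −a<b≤a
reduced forms (11, 10, 12) vs (11, 10, 12) ⇒ equivalent

yes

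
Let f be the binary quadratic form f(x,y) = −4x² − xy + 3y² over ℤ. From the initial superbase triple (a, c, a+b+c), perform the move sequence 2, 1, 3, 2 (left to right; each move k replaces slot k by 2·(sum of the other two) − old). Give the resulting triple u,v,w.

start (-4,3,-2) = (f(1,0),f(0,1),f(1,1))
replace slot 2: 2·((-4)+(-2)) − 3 = -15 → (-4,-15,-2)
replace slot 1: 2·((-15)+(-2)) − (-4) = -30 → (-30,-15,-2)
replace slot 3: 2·((-30)+(-15)) − (-2) = -88 → (-30,-15,-88)
replace slot 2: 2·((-30)+(-88)) − (-15) = -221 → (-30,-221,-88)

-30,-221,-88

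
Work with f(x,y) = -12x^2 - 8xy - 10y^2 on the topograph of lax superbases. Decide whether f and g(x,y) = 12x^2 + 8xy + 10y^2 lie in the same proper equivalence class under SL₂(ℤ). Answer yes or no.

D₁ = -416, D₂ = -416
f is negative-definite; reduce −f:
−f: flip: (12,8,10)→(10,-8,12)
−f: reduced (well bottom): (10,-8,12) with a≤c, −a<b≤a
flip sign back: reduced form of f is (-10,8,-12)
g: flip: (12,8,10)→(10,-8,12)
g: reduced (well bottom): (10,-8,12) with a≤c, −a<b≤a
reduced forms (-10, 8, -12) vs (10, -8, 12) ⇒ inequivalent

no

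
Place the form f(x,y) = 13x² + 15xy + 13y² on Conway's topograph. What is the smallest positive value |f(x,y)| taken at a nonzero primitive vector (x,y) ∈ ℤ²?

translate: b→-11 (≡15 mod 26), so (13,15,13)→(13,-11,11)
flip: (13,-11,11)→(11,11,13)
reduced (well bottom): (11,11,13) with a≤c, −a<b≤a
well minimum = a = 11

11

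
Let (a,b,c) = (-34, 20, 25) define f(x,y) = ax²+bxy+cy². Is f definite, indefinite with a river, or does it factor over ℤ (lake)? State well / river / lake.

D = b²−4ac = 20² − 4·(-34)·25 = 3800
D > 0 non-square ⇒ indefinite ⇒ periodic river

river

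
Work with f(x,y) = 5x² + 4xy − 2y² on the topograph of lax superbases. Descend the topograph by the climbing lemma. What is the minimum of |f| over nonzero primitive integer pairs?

river: ρ → (-2,4,5)
river: ρ → (5,6,-1)
river: ρ → (-1,6,5)
river: ρ → (5,4,-2)
closes: descent 0, river 4
min |a| on river = 1

1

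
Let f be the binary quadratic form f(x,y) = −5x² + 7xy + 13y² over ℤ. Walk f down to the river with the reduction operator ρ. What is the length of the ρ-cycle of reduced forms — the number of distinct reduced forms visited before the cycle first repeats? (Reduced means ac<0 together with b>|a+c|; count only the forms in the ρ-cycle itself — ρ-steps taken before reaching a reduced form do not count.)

D = 309, ⌊√D⌋ = 17
descent: ρ → (13,-7,-5)
descent: ρ → (-5,17,1)  [lands on river]
river: ρ → (1,17,-5)
river: ρ → (-5,13,7)
river: ρ → (7,15,-3)
river: ρ → (-3,15,7)
river: ρ → (7,13,-5)
ρ-cycle length = 6 (tail of 2 descent steps not counted)

6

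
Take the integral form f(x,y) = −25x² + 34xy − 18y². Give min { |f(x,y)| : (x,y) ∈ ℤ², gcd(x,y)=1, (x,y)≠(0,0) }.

translate: b→16 (≡-34 mod 50), so (25,-34,18)→(25,16,9)
flip: (25,16,9)→(9,-16,25)
translate: b→2 (≡-16 mod 18), so (9,-16,25)→(9,2,18)
reduced (well bottom): (9,2,18) with a≤c, −a<b≤a
well minimum |f| = |-9| = 9 (negative-definite)

9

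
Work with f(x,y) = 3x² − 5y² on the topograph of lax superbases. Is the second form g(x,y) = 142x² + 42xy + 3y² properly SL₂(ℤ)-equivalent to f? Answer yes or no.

D₁ = 60, D₂ = 60
river cycle of f (length 2): (3, 6, -2), (-2, 6, 3)
river cycle of g (length 2): (3, 6, -2), (-2, 6, 3)
cycles coincide ⇒ equivalent

yes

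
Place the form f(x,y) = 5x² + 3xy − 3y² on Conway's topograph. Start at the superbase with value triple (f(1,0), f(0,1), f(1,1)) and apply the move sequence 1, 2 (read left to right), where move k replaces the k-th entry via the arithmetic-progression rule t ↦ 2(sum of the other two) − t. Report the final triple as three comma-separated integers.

start (5,-3,5) = (f(1,0),f(0,1),f(1,1))
replace slot 1: 2·((-3)+5) − 5 = -1 → (-1,-3,5)
replace slot 2: 2·((-1)+5) − (-3) = 11 → (-1,11,5)

-1,11,5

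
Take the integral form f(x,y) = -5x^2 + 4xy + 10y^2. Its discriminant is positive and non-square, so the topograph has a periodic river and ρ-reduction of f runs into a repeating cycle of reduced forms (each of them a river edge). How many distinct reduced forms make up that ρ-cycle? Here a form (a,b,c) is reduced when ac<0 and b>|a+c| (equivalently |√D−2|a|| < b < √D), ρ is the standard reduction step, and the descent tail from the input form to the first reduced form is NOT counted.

D = 216, ⌊√D⌋ = 14
descent: ρ → (10,-4,-5)
descent: ρ → (-5,14,1)  [lands on river]
river: ρ → (1,14,-5)
river: ρ → (-5,6,9)
river: ρ → (9,12,-2)
river: ρ → (-2,12,9)
river: ρ → (9,6,-5)
ρ-cycle length = 6 (tail of 2 descent steps not counted)

6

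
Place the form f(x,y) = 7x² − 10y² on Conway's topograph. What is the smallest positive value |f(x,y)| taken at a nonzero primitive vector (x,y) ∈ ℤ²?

descent: ρ → (-10,0,7)
descent: ρ → (7,14,-3)  [lands on river]
river: ρ → (-3,16,2)
river: ρ → (2,16,-3)
river: ρ → (-3,14,7)
closes: descent 2, river 4
min |a| on river = 2

2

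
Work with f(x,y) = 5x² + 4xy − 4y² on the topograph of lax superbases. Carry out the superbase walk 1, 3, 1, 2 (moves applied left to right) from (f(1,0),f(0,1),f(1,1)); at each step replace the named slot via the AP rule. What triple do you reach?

start (5,-4,5) = (f(1,0),f(0,1),f(1,1))
replace slot 1: 2·((-4)+5) − 5 = -3 → (-3,-4,5)
replace slot 3: 2·((-3)+(-4)) − 5 = -19 → (-3,-4,-19)
replace slot 1: 2·((-4)+(-19)) − (-3) = -43 → (-43,-4,-19)
replace slot 2: 2·((-43)+(-19)) − (-4) = -120 → (-43,-120,-19)

-43,-120,-19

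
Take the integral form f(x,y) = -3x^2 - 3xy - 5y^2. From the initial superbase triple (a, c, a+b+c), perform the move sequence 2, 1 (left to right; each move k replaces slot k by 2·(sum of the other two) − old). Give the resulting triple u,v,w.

start (-3,-5,-11) = (f(1,0),f(0,1),f(1,1))
replace slot 2: 2·((-3)+(-11)) − (-5) = -23 → (-3,-23,-11)
replace slot 1: 2·((-23)+(-11)) − (-3) = -65 → (-65,-23,-11)

-65,-23,-11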